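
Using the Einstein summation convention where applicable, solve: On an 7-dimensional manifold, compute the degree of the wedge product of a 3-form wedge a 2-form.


The degree of a wedge product is the sum of the degrees of the individual forms.
Degrees: 3, 2
Total degree = 3 + 2 = 5

5


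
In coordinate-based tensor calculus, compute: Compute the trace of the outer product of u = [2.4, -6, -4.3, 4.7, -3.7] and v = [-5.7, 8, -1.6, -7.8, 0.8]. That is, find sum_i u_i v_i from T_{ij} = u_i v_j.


The outer product gives T_{ij} = u_i v_j.
The trace (contraction) is Tr(T) = sum_i T_{ii} = sum_i u_i v_i.
Diagonal entries:
T_{11} = u_1 * v_1 = 2.4 * -5.7 = -13.68
T_{22} = u_2 * v_2 = -6 * 8 = -48
T_{33} = u_3 * v_3 = -4.3 * -1.6 = 6.88
T_{44} = u_4 * v_4 = 4.7 * -7.8 = -36.66
T_{55} = u_5 * v_5 = -3.7 * 0.8 = -2.96
Tr(T) = -13.68 + -48 + 6.88 + -36.66 + -2.96 = -94.42

-94.42


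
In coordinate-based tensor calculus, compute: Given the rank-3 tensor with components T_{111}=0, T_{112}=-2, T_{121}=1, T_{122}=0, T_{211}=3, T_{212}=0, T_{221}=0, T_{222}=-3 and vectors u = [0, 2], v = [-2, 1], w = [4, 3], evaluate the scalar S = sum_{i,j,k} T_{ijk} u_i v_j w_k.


S = sum over i,j,k of T_{ijk} u_i v_j w_k. Expanding all 8 terms:
T_{111}*u_1*v_1*w_1 = 0*0*-2*4 = 0  (running total: 0)
T_{112}*u_1*v_1*w_2 = -2*0*-2*3 = 0  (running total: 0)
T_{121}*u_1*v_2*w_1 = 1*0*1*4 = 0  (running total: 0)
T_{122}*u_1*v_2*w_2 = 0*0*1*3 = 0  (running total: 0)
T_{211}*u_2*v_1*w_1 = 3*2*-2*4 = -48  (running total: -48)
T_{212}*u_2*v_1*w_2 = 0*2*-2*3 = 0  (running total: -48)
T_{221}*u_2*v_2*w_1 = 0*2*1*4 = 0  (running total: -48)
T_{222}*u_2*v_2*w_2 = -3*2*1*3 = -18  (running total: -66)
S = -66

-66


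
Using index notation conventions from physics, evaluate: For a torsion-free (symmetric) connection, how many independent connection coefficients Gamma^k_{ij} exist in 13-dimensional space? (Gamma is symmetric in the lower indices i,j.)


Christoffel symbols Gamma^k_{ij} are symmetric in i,j, so there are d * d(d+1)/2 independent symbols.
d = 13
d(d+1)/2 = 13 * 14 / 2 = 91
Total = 13 * 91 = 1183

1183


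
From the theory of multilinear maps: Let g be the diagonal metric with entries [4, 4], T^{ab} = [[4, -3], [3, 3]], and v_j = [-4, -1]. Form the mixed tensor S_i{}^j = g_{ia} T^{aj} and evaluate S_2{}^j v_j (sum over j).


Step 1: lower the first index. For a diagonal metric, g_{ia} T^{aj} = g_{ii} T^{ij} (no sum on i).
g_{22} = 4
S_2{}^1 = 4 * T^{21} = 4 * 3 = 12
S_2{}^2 = 4 * T^{22} = 4 * 3 = 12
Step 2: contract S_2{}^j with v_j.
S_2{}^1 * v_1 = 12 * -4 = -48
S_2{}^2 * v_2 = 12 * -1 = -12
Result = -48 + -12 = -60

-60


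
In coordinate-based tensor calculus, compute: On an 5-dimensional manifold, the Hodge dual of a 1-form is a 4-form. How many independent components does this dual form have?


The Hodge dual of a p-form on an n-dimensional manifold is an (n-p)-form.
n = 5, p = 1, so dual degree = 5 - 1 = 4
The number of components is C(n, n-p) = C(5, 4) = 5

5


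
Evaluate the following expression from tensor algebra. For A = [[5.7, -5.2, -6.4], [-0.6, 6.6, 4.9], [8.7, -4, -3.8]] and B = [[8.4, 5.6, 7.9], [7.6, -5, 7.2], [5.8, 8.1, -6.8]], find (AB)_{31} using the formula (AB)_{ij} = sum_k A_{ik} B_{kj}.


(AB)_{ij} = sum_k A_{ik} B_{kj}.
For i=3, j=1:
A_{31} * B_{11} = 8.7 * 8.4 = 73.08
A_{32} * B_{21} = -4 * 7.6 = -30.4
A_{33} * B_{31} = -3.8 * 5.8 = -22.04
Sum = 73.08 + -30.4 + -22.04 = 20.64

20.64


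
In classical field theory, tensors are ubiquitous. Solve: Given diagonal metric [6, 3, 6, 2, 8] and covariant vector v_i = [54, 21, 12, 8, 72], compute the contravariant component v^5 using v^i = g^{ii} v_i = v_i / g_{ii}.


To raise an index with a diagonal metric: v^i = v_i / g_{ii}.
For index 5: v_5 = 72, g_{55} = 8
v^5 = 72 / 8 = 9

9


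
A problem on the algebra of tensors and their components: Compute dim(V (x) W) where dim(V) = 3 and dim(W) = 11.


The dimension of a tensor product is the product of dimensions.
dim(V) = 3, dim(W) = 11
dim(V (x) W) = 3 * 11 = 33

33


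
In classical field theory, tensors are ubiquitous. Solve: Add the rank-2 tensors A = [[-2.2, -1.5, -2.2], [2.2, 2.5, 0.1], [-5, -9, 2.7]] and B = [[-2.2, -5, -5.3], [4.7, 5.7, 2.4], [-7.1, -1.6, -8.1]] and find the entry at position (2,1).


Tensor addition is component-wise: (A + B)_{ij} = A_{ij} + B_{ij}.
A_{21} = 2.2
B_{21} = 4.7
(A + B)_{21} = 2.2 + 4.7 = 6.9

6.9


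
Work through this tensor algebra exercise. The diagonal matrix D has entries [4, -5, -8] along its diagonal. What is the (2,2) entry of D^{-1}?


For a diagonal matrix, the inverse has entries (D^{-1})_{ii} = 1/d_{ii}.
The diagonal entries are: d_{11} = 4, d_{22} = -5, d_{33} = -8
We need (D^{-1})_{22} = 1/d_{22} = 1/-5 = -1/5

-1/5


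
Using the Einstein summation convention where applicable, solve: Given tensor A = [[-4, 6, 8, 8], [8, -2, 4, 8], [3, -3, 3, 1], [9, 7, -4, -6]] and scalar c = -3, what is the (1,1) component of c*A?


Scalar multiplication: (cA)_{ij} = c * A_{ij}.
c = -3
A_{11} = -4
(cA)_{11} = -3 * -4 = 12

12


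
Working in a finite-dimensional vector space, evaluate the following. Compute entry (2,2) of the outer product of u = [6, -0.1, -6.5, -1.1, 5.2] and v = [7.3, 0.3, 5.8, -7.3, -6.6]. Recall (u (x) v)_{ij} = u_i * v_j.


The outer product entry T_{ij} = u_i * v_j.
We need i=2, j=2.
u_2 = -0.1, v_2 = 0.3
T_{2,2} = -0.1 * 0.3 = -0.03

-0.03


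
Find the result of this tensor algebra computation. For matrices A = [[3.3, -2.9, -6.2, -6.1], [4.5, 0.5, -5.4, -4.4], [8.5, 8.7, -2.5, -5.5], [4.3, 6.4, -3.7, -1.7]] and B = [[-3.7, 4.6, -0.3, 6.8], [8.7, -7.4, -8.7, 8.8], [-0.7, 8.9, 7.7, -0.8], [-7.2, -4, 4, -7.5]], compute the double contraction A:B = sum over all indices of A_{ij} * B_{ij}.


A:B = sum over all i,j of A_{ij} * B_{ij}.
Row 1: 3.3*-3.7=-12.21, -2.9*4.6=-13.34, -6.2*-0.3=1.86, -6.1*6.8=-41.48 => row sum = -65.17
Row 2: 4.5*8.7=39.15, 0.5*-7.4=-3.7, -5.4*-8.7=46.98, -4.4*8.8=-38.72 => row sum = 43.71
Row 3: 8.5*-0.7=-5.95, 8.7*8.9=77.43, -2.5*7.7=-19.25, -5.5*-0.8=4.4 => row sum = 56.63
Row 4: 4.3*-7.2=-30.96, 6.4*-4=-25.6, -3.7*4=-14.8, -1.7*-7.5=12.75 => row sum = -58.61
Total = -65.17 + 43.71 + 56.63 + -58.61 = -23.44

-23.44


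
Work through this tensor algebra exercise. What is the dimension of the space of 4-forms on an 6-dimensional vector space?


The dimension of the space of p-forms on an n-dimensional space is C(n, p).
n = 6, p = 4
C(6, 4) = 6! / (4! * 2!) = 15

15


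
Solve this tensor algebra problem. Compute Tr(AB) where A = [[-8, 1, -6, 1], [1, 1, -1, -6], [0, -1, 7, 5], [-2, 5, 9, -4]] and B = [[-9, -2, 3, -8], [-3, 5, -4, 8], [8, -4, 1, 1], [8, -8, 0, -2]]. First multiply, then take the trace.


Tr(AB) = sum_i (AB)_{ii} where (AB)_{ii} = sum_k A_{ik} B_{ki}.
(AB)_{11} = -8*-9 + 1*-3 + -6*8 + 1*8 = 29
(AB)_{22} = 1*-2 + 1*5 + -1*-4 + -6*-8 = 55
(AB)_{33} = 0*3 + -1*-4 + 7*1 + 5*0 = 11
(AB)_{44} = -2*-8 + 5*8 + 9*1 + -4*-2 = 73
Tr(AB) = 29 + 55 + 11 + 73 = 168

168


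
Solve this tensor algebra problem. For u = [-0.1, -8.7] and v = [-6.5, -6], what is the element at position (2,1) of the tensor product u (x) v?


The outer product entry T_{ij} = u_i * v_j.
We need i=2, j=1.
u_2 = -8.7, v_1 = -6.5
T_{2,1} = -8.7 * -6.5 = 56.55

56.55


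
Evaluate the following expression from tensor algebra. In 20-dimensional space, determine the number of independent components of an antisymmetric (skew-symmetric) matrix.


An antisymmetric rank-2 tensor satisfies A_{ij} = -A_{ji}, so diagonal entries are zero.
The independent components are the upper-triangular entries: C(n, 2) = n(n-1)/2.
n = 20
C(20, 2) = 20 * 19 / 2 = 380 / 2 = 190

190


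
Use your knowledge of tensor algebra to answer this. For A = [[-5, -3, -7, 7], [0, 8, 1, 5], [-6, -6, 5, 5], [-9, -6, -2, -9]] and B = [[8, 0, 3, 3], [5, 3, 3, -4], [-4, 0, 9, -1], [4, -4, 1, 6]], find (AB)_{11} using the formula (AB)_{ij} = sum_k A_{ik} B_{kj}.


(AB)_{ij} = sum_k A_{ik} B_{kj}.
For i=1, j=1:
A_{11} * B_{11} = -5 * 8 = -40
A_{12} * B_{21} = -3 * 5 = -15
A_{13} * B_{31} = -7 * -4 = 28
A_{14} * B_{41} = 7 * 4 = 28
Sum = -40 + -15 + 28 + 28 = 1

1


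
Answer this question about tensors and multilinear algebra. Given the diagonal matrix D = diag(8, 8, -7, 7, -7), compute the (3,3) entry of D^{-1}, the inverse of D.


For a diagonal matrix, the inverse has entries (D^{-1})_{ii} = 1/d_{ii}.
The diagonal entries are: d_{11} = 8, d_{22} = 8, d_{33} = -7, d_{44} = 7, d_{55} = -7
We need (D^{-1})_{33} = 1/d_{33} = 1/-7 = -1/7

-1/7


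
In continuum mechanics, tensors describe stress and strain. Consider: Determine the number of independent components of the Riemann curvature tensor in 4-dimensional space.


The Riemann tensor in d dimensions has d^2(d^2 - 1)/12 independent components.
d = 4, so d^2 = 16
d^2 - 1 = 15
d^2(d^2 - 1) = 16 * 15 = 240
Divide by 12: 240 / 12 = 20

20


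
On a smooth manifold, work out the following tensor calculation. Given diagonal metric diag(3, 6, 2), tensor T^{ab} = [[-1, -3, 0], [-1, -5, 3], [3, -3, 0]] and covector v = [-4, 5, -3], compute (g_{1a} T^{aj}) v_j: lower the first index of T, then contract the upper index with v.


Step 1: lower the first index. For a diagonal metric, g_{ia} T^{aj} = g_{ii} T^{ij} (no sum on i).
g_{11} = 3
S_1{}^1 = 3 * T^{11} = 3 * -1 = -3
S_1{}^2 = 3 * T^{12} = 3 * -3 = -9
S_1{}^3 = 3 * T^{13} = 3 * 0 = 0
Step 2: contract S_1{}^j with v_j.
S_1{}^1 * v_1 = -3 * -4 = 12
S_1{}^2 * v_2 = -9 * 5 = -45
S_1{}^3 * v_3 = 0 * -3 = 0
Result = 12 + -45 + 0 = -33

-33


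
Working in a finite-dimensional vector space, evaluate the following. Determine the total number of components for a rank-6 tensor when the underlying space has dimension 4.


The number of components of a rank-r tensor in d dimensions is d^r.
Here d = 4 and r = 6.
4^6 = 4096

4096


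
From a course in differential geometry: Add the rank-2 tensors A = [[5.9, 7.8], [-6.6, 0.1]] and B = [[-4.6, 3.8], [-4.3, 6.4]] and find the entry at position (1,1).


Tensor addition is component-wise: (A + B)_{ij} = A_{ij} + B_{ij}.
A_{11} = 5.9
B_{11} = -4.6
(A + B)_{11} = 5.9 + -4.6 = 1.3

1.3


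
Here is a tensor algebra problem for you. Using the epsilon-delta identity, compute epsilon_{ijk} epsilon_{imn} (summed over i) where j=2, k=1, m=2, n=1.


Using the identity: epsilon_{ijk} epsilon_{imn} = delta_{jm} delta_{kn} - delta_{jn} delta_{km}.
delta_{22} = 1
delta_{11} = 1
delta_{21} = 0
delta_{12} = 0
Result = 1 * 1 - 0 * 0 = 1 - 0 = 1

1


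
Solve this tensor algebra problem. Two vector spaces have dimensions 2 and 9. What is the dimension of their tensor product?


The dimension of a tensor product is the product of dimensions.
dim(V) = 2, dim(W) = 9
dim(V (x) W) = 2 * 9 = 18

18


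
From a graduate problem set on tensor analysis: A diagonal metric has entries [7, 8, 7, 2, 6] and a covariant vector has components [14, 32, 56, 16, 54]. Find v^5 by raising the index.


To raise an index with a diagonal metric: v^i = v_i / g_{ii}.
For index 5: v_5 = 54, g_{55} = 6
v^5 = 54 / 6 = 9

9


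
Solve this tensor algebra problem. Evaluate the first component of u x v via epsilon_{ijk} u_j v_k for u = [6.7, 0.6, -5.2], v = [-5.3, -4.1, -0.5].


(u x v)_1 = sum_{j,k} epsilon_{1jk} u_j v_k. Only permutations of (1,2,3) contribute; the two non-zero terms are:
eps_{123} u_2 v_3 = 1 * 0.6 * -0.5 = -0.3
eps_{132} u_3 v_2 = -1 * -5.2 * -4.1 = -21.32
(u x v)_1 = -21.62

-21.62


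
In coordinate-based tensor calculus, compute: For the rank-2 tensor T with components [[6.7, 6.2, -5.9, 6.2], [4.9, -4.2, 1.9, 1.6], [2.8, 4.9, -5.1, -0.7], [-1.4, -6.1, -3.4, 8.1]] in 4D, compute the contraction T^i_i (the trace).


The contraction (trace) of a rank-2 tensor is the sum of its diagonal elements.
Diagonal entries: A[1,1] = 6.7, A[2,2] = -4.2, A[3,3] = -5.1, A[4,4] = 8.1
Tr(A) = 6.7 + -4.2 + -5.1 + 8.1 = 5.5

5.5


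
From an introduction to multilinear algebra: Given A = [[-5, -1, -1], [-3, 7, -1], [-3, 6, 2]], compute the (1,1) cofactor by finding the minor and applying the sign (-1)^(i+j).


To find cofactor C_{11}, delete row 1 and column 1.
The resulting 2x2 submatrix is: [[7, -1], [6, 2]]
Minor M_{11} = 7*2 - -1*6
  = 14 - -6 = 20
Sign = (-1)^(1+1) = (-1)^2 = 1
Cofactor C_{11} = 1 * 20 = 20

20


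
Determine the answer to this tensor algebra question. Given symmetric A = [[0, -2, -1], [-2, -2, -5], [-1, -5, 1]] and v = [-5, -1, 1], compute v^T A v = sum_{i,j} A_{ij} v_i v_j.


First compute Av:
(Av)_1 = 0*-5 + -2*-1 + -1*1 = 1
(Av)_2 = -2*-5 + -2*-1 + -5*1 = 7
(Av)_3 = -1*-5 + -5*-1 + 1*1 = 11
Av = [1, 7, 11]
Then v^T (Av) = -5*1 + -1*7 + 1*11
= -5 + -7 + 11 = -1

-1


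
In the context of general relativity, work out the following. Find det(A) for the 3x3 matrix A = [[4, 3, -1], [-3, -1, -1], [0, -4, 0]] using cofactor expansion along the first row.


Expanding along the first row, det(A) = a11*M_11 - a12*M_12 + a13*M_13, where M_1j is the (1,j) minor.
Minor M_11 = -1*0 - -1*-4 = -4
Minor M_12 = -3*0 - -1*0 = 0
Minor M_13 = -3*-4 - -1*0 = 12
det = 4*(-4) - 3*(0) + -1*(12)
    = -16 - 0 + -12
    = -28

-28


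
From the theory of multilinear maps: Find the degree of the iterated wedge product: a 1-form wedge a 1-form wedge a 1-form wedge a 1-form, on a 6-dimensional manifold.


The degree of a wedge product is the sum of the degrees of the individual forms.
Degrees: 1, 1, 1, 1
Total degree = 1 + 1 + 1 + 1 = 4

4


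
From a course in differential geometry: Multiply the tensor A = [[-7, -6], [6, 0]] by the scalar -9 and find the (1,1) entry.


Scalar multiplication: (cA)_{ij} = c * A_{ij}.
c = -9
A_{11} = -7
(cA)_{11} = -9 * -7 = 63

63


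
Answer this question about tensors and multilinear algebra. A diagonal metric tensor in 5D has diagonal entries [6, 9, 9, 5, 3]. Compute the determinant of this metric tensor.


For a diagonal metric, the determinant is the product of diagonal entries.
Diagonal entries: 6, 9, 9, 5, 3
det(g) = 6 * 9 * 9 * 5 * 3 = 7290

7290


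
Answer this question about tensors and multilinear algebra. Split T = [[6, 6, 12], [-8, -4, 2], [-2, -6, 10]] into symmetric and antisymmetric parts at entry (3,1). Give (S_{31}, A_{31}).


T_{31} = -2
T_{13} = 12
S_{31} = (-2 + 12)/2 = 10/2 = 5
A_{31} = (-2 - 12)/2 = -14/2 = -7
Check: S + A = 5 + -7 = -2 = T_{31}.

(5, -7)


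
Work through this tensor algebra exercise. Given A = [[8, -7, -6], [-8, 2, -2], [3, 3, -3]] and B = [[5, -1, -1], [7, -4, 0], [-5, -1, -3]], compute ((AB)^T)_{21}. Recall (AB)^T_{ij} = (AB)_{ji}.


(AB)^T_{ij} = (AB)_{ji} = sum_k A_{jk} B_{ki}.
For i=2, j=1 we need (AB)_{12}:
A_{11} * B_{12} = 8 * -1 = -8
A_{12} * B_{22} = -7 * -4 = 28
A_{13} * B_{32} = -6 * -1 = 6
Sum = -8 + 28 + 6 = 26

26


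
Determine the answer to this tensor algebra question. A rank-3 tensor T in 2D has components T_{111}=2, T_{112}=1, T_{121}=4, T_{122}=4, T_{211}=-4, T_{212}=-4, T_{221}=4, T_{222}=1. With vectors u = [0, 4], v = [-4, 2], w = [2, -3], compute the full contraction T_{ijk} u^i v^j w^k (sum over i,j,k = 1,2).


S = sum over i,j,k of T_{ijk} u_i v_j w_k. Expanding all 8 terms:
T_{111}*u_1*v_1*w_1 = 2*0*-4*2 = 0  (running total: 0)
T_{112}*u_1*v_1*w_2 = 1*0*-4*-3 = 0  (running total: 0)
T_{121}*u_1*v_2*w_1 = 4*0*2*2 = 0  (running total: 0)
T_{122}*u_1*v_2*w_2 = 4*0*2*-3 = 0  (running total: 0)
T_{211}*u_2*v_1*w_1 = -4*4*-4*2 = 128  (running total: 128)
T_{212}*u_2*v_1*w_2 = -4*4*-4*-3 = -192  (running total: -64)
T_{221}*u_2*v_2*w_1 = 4*4*2*2 = 64  (running total: 0)
T_{222}*u_2*v_2*w_2 = 1*4*2*-3 = -24  (running total: -24)
S = -24

-24


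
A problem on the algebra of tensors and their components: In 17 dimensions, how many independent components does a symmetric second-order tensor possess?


A symmetric rank-2 tensor in d dimensions has d(d+1)/2 independent components.
d = 17
d(d+1)/2 = 17 * 18 / 2 = 306 / 2 = 153

153


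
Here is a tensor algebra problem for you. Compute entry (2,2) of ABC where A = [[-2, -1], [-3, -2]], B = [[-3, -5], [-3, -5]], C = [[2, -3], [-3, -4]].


(ABC)_{22} = sum_m (AB)_{2m} C_{m2}. First compute row 2 of AB.
(AB)_{21} = -3*-3 + -2*-3 = 15
(AB)_{22} = -3*-5 + -2*-5 = 25
Now contract with column 2 of C:
(AB)_{21} * C_{12} = 15 * -3 = -45
(AB)_{22} * C_{22} = 25 * -4 = -100
(ABC)_{22} = -45 + -100 = -145

-145


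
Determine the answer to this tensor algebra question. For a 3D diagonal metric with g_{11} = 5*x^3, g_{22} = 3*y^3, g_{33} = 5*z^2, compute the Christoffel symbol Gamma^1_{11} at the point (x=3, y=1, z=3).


For a diagonal metric, Gamma^k_{ij} = (1/2) g^{kk} (dg_{ik}/dx_j + dg_{jk}/dx_i - dg_{ij}/dx_k).
The metric is diagonal, so g_{ab} = 0 for a != b.
At the given point: g_{11} = 135, g_{22} = 3, g_{33} = 45
g^{11} = 1/135
dg_{11}/dx_1 = dg_{11}/dx_1 = 135
dg_{11}/dx_1 = dg_{11}/dx_1 = 135
dg_{11}/dx_1 = dg_{11}/dx_1 = 135
Numerator = 135 + 135 - 135 = 135
Gamma^1_{11} = 135 / (2 * 135) = 1/2

1/2


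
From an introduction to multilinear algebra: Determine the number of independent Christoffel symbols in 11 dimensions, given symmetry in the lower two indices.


Christoffel symbols Gamma^k_{ij} are symmetric in i,j, so there are d * d(d+1)/2 independent symbols.
d = 11
d(d+1)/2 = 11 * 12 / 2 = 66
Total = 11 * 66 = 726

726


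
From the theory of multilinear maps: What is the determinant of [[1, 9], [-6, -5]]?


For a 2x2 matrix [[a, b], [c, d]], det = a*d - b*c.
a = 1, b = 9, c = -6, d = -5
a*d = 1 * -5 = -5
b*c = 9 * -6 = -54
det = -5 - -54 = 49

49


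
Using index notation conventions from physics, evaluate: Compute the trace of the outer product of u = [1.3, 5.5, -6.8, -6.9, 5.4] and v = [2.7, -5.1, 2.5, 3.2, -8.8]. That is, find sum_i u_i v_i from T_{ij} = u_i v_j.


The outer product gives T_{ij} = u_i v_j.
The trace (contraction) is Tr(T) = sum_i T_{ii} = sum_i u_i v_i.
Diagonal entries:
T_{11} = u_1 * v_1 = 1.3 * 2.7 = 3.51
T_{22} = u_2 * v_2 = 5.5 * -5.1 = -28.05
T_{33} = u_3 * v_3 = -6.8 * 2.5 = -17
T_{44} = u_4 * v_4 = -6.9 * 3.2 = -22.08
T_{55} = u_5 * v_5 = 5.4 * -8.8 = -47.52
Tr(T) = 3.51 + -28.05 + -17 + -22.08 + -47.52 = -111.14

-111.14


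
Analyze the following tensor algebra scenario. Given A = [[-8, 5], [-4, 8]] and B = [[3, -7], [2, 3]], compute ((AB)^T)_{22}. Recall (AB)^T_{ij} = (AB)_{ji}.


(AB)^T_{ij} = (AB)_{ji} = sum_k A_{jk} B_{ki}.
For i=2, j=2 we need (AB)_{22}:
A_{21} * B_{12} = -4 * -7 = 28
A_{22} * B_{22} = 8 * 3 = 24
Sum = 28 + 24 = 52

52


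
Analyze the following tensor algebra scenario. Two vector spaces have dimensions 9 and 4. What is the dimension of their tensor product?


The dimension of a tensor product is the product of dimensions.
dim(V) = 9, dim(W) = 4
dim(V (x) W) = 9 * 4 = 36

36


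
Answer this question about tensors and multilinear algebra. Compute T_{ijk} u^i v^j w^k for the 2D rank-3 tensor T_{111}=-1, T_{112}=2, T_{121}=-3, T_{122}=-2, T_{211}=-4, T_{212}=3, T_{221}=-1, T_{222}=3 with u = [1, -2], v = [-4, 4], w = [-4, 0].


S = sum over i,j,k of T_{ijk} u_i v_j w_k. Expanding all 8 terms:
T_{111}*u_1*v_1*w_1 = -1*1*-4*-4 = -16  (running total: -16)
T_{112}*u_1*v_1*w_2 = 2*1*-4*0 = 0  (running total: -16)
T_{121}*u_1*v_2*w_1 = -3*1*4*-4 = 48  (running total: 32)
T_{122}*u_1*v_2*w_2 = -2*1*4*0 = 0  (running total: 32)
T_{211}*u_2*v_1*w_1 = -4*-2*-4*-4 = 128  (running total: 160)
T_{212}*u_2*v_1*w_2 = 3*-2*-4*0 = 0  (running total: 160)
T_{221}*u_2*v_2*w_1 = -1*-2*4*-4 = -32  (running total: 128)
T_{222}*u_2*v_2*w_2 = 3*-2*4*0 = 0  (running total: 128)
S = 128

128


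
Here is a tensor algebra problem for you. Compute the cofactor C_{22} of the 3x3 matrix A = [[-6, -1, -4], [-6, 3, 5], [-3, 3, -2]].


To find cofactor C_{22}, delete row 2 and column 2.
The resulting 2x2 submatrix is: [[-6, -4], [-3, -2]]
Minor M_{22} = -6*-2 - -4*-3
  = 12 - 12 = 0
Sign = (-1)^(2+2) = (-1)^4 = 1
Cofactor C_{22} = 1 * 0 = 0

0


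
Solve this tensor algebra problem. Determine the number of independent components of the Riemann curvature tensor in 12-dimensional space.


The Riemann tensor in d dimensions has d^2(d^2 - 1)/12 independent components.
d = 12, so d^2 = 144
d^2 - 1 = 143
d^2(d^2 - 1) = 144 * 143 = 20592
Divide by 12: 20592 / 12 = 1716

1716


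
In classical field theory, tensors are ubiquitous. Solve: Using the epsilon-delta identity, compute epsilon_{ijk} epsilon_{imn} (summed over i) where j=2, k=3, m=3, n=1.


Using the identity: epsilon_{ijk} epsilon_{imn} = delta_{jm} delta_{kn} - delta_{jn} delta_{km}.
delta_{23} = 0
delta_{31} = 0
delta_{21} = 0
delta_{33} = 1
Result = 0 * 0 - 0 * 1 = 0 - 0 = 0

0


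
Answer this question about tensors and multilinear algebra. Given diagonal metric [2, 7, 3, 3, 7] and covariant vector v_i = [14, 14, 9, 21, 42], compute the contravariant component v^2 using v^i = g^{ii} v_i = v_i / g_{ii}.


To raise an index with a diagonal metric: v^i = v_i / g_{ii}.
For index 2: v_2 = 14, g_{22} = 7
v^2 = 14 / 7 = 2

2


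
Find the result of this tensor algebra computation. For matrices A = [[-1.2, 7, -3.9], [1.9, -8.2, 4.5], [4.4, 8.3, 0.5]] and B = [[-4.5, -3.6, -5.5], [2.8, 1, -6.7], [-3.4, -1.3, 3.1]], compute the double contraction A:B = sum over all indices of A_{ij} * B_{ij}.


A:B = sum over all i,j of A_{ij} * B_{ij}.
Row 1: -1.2*-4.5=5.4, 7*-3.6=-25.2, -3.9*-5.5=21.45 => row sum = 1.65
Row 2: 1.9*2.8=5.32, -8.2*1=-8.2, 4.5*-6.7=-30.15 => row sum = -33.03
Row 3: 4.4*-3.4=-14.96, 8.3*-1.3=-10.79, 0.5*3.1=1.55 => row sum = -24.2
Total = 1.65 + -33.03 + -24.2 = -55.58

-55.58


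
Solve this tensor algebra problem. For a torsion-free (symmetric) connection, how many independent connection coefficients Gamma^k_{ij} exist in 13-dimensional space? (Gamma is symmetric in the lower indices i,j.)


Christoffel symbols Gamma^k_{ij} are symmetric in i,j, so there are d * d(d+1)/2 independent symbols.
d = 13
d(d+1)/2 = 13 * 14 / 2 = 91
Total = 13 * 91 = 1183

1183


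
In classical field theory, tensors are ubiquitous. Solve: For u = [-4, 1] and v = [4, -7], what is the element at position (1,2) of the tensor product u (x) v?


The outer product entry T_{ij} = u_i * v_j.
We need i=1, j=2.
u_1 = -4, v_2 = -7
T_{1,2} = -4 * -7 = 28

28


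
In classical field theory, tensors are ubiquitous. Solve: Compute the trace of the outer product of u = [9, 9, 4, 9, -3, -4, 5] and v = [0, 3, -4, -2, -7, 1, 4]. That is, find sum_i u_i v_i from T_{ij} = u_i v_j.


The outer product gives T_{ij} = u_i v_j.
The trace (contraction) is Tr(T) = sum_i T_{ii} = sum_i u_i v_i.
Diagonal entries:
T_{11} = u_1 * v_1 = 9 * 0 = 0
T_{22} = u_2 * v_2 = 9 * 3 = 27
T_{33} = u_3 * v_3 = 4 * -4 = -16
T_{44} = u_4 * v_4 = 9 * -2 = -18
T_{55} = u_5 * v_5 = -3 * -7 = 21
T_{66} = u_6 * v_6 = -4 * 1 = -4
T_{77} = u_7 * v_7 = 5 * 4 = 20
Tr(T) = 0 + 27 + -16 + -18 + 21 + -4 + 20 = 30

30


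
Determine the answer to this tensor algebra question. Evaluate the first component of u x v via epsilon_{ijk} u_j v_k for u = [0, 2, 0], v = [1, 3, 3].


(u x v)_1 = sum_{j,k} epsilon_{1jk} u_j v_k. Only permutations of (1,2,3) contribute; the two non-zero terms are:
eps_{123} u_2 v_3 = 1 * 2 * 3 = 6
eps_{132} u_3 v_2 = -1 * 0 * 3 = 0
(u x v)_1 = 6

6


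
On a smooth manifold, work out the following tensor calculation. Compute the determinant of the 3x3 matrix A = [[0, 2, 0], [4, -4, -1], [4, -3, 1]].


Expanding along the first row, det(A) = a11*M_11 - a12*M_12 + a13*M_13, where M_1j is the (1,j) minor.
Minor M_11 = -4*1 - -1*-3 = -7
Minor M_12 = 4*1 - -1*4 = 8
Minor M_13 = 4*-3 - -4*4 = 4
det = 0*(-7) - 2*(8) + 0*(4)
    = 0 - 16 + 0
    = -16

-16


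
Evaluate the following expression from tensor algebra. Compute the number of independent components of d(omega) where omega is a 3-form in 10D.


The exterior derivative of a p-form is a (p+1)-form.
Its number of independent components is C(n, p+1).
n = 10, p+1 = 4
C(10, 4) = 210

210


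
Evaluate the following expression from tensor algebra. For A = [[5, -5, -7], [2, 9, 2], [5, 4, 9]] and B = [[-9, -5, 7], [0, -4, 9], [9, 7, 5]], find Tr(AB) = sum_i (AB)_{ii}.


Tr(AB) = sum_i (AB)_{ii} where (AB)_{ii} = sum_k A_{ik} B_{ki}.
(AB)_{11} = 5*-9 + -5*0 + -7*9 = -108
(AB)_{22} = 2*-5 + 9*-4 + 2*7 = -32
(AB)_{33} = 5*7 + 4*9 + 9*5 = 116
Tr(AB) = -108 + -32 + 116 = -24

-24


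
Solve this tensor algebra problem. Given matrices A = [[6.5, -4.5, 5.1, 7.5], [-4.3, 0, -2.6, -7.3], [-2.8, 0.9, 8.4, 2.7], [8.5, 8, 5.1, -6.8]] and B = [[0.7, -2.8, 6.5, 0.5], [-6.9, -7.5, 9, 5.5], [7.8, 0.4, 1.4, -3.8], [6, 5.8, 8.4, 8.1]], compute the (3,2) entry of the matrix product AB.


(AB)_{ij} = sum_k A_{ik} B_{kj}.
For i=3, j=2:
A_{31} * B_{12} = -2.8 * -2.8 = 7.84
A_{32} * B_{22} = 0.9 * -7.5 = -6.75
A_{33} * B_{32} = 8.4 * 0.4 = 3.36
A_{34} * B_{42} = 2.7 * 5.8 = 15.66
Sum = 7.84 + -6.75 + 3.36 + 15.66 = 20.11

20.11


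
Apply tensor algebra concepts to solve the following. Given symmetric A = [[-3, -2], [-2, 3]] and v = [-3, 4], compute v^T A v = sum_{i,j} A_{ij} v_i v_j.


First compute Av:
(Av)_1 = -3*-3 + -2*4 = 1
(Av)_2 = -2*-3 + 3*4 = 18
Av = [1, 18]
Then v^T (Av) = -3*1 + 4*18
= -3 + 72 = 69

69


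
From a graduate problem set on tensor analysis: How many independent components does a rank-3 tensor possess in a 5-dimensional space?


The number of components of a rank-r tensor in d dimensions is d^r.
Here d = 5 and r = 3.
5^3 = 125

125


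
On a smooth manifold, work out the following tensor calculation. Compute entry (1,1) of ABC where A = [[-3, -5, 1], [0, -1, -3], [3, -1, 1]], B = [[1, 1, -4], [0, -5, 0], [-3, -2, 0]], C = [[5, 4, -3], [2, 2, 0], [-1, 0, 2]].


(ABC)_{11} = sum_m (AB)_{1m} C_{m1}. First compute row 1 of AB.
(AB)_{11} = -3*1 + -5*0 + 1*-3 = -6
(AB)_{12} = -3*1 + -5*-5 + 1*-2 = 20
(AB)_{13} = -3*-4 + -5*0 + 1*0 = 12
Now contract with column 1 of C:
(AB)_{11} * C_{11} = -6 * 5 = -30
(AB)_{12} * C_{21} = 20 * 2 = 40
(AB)_{13} * C_{31} = 12 * -1 = -12
(ABC)_{11} = -30 + 40 + -12 = -2

-2


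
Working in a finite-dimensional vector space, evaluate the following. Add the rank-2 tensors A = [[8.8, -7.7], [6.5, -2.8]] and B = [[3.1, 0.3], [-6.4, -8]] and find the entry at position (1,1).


Tensor addition is component-wise: (A + B)_{ij} = A_{ij} + B_{ij}.
A_{11} = 8.8
B_{11} = 3.1
(A + B)_{11} = 8.8 + 3.1 = 11.9

11.9


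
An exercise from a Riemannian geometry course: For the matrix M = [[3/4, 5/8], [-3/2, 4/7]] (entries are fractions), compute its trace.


The trace is the sum of diagonal entries.
Diagonal: M[1,1] = 3/4, M[2,2] = 4/7
Tr(M) = 3/4 + 4/7
Computing step by step:
After adding M[1,1]: 3/4
After adding M[2,2]: 37/28
Tr(M) = 37/28

37/28


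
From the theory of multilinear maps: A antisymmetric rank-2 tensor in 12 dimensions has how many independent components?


A antisymmetric rank-2 tensor in d dimensions has d(d-1)/2 independent components.
d = 12
d(d-1)/2 = 12 * 11 / 2 = 132 / 2 = 66

66


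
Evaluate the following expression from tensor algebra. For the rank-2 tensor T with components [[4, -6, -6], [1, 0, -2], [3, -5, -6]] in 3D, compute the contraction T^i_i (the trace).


The contraction (trace) of a rank-2 tensor is the sum of its diagonal elements.
Diagonal entries: A[1,1] = 4, A[2,2] = 0, A[3,3] = -6
Tr(A) = 4 + 0 + -6 = -2

-2


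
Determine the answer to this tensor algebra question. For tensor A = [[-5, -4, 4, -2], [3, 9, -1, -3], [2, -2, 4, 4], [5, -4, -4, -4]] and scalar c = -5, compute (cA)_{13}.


Scalar multiplication: (cA)_{ij} = c * A_{ij}.
c = -5
A_{13} = 4
(cA)_{13} = -5 * 4 = -20

-20


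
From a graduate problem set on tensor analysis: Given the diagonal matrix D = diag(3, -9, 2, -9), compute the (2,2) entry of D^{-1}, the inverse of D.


For a diagonal matrix, the inverse has entries (D^{-1})_{ii} = 1/d_{ii}.
The diagonal entries are: d_{11} = 3, d_{22} = -9, d_{33} = 2, d_{44} = -9
We need (D^{-1})_{22} = 1/d_{22} = 1/-9 = -1/9

-1/9


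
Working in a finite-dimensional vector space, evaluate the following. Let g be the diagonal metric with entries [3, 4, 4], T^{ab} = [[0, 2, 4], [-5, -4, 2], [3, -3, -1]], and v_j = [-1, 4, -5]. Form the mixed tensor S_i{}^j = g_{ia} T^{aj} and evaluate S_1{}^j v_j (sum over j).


Step 1: lower the first index. For a diagonal metric, g_{ia} T^{aj} = g_{ii} T^{ij} (no sum on i).
g_{11} = 3
S_1{}^1 = 3 * T^{11} = 3 * 0 = 0
S_1{}^2 = 3 * T^{12} = 3 * 2 = 6
S_1{}^3 = 3 * T^{13} = 3 * 4 = 12
Step 2: contract S_1{}^j with v_j.
S_1{}^1 * v_1 = 0 * -1 = 0
S_1{}^2 * v_2 = 6 * 4 = 24
S_1{}^3 * v_3 = 12 * -5 = -60
Result = 0 + 24 + -60 = -36

-36


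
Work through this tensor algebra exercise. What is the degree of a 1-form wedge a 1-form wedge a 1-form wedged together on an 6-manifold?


The degree of a wedge product is the sum of the degrees of the individual forms.
Degrees: 1, 1, 1
Total degree = 1 + 1 + 1 = 3

3


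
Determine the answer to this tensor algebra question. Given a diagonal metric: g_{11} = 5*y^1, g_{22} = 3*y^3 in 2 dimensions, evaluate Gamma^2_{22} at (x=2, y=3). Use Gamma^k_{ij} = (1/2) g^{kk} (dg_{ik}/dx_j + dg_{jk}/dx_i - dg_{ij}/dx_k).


For a diagonal metric, Gamma^k_{ij} = (1/2) g^{kk} (dg_{ik}/dx_j + dg_{jk}/dx_i - dg_{ij}/dx_k).
The metric is diagonal, so g_{ab} = 0 for a != b.
At the given point: g_{11} = 15, g_{22} = 81
g^{22} = 1/81
dg_{22}/dx_2 = dg_{22}/dx_2 = 81
dg_{22}/dx_2 = dg_{22}/dx_2 = 81
dg_{22}/dx_2 = dg_{22}/dx_2 = 81
Numerator = 81 + 81 - 81 = 81
Gamma^2_{22} = 81 / (2 * 81) = 1/2

1/2


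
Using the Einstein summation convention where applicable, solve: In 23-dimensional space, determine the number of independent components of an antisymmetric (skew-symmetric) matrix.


An antisymmetric rank-2 tensor satisfies A_{ij} = -A_{ji}, so diagonal entries are zero.
The independent components are the upper-triangular entries: C(n, 2) = n(n-1)/2.
n = 23
C(23, 2) = 23 * 22 / 2 = 506 / 2 = 253

253


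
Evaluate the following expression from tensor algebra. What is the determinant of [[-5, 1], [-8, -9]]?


For a 2x2 matrix [[a, b], [c, d]], det = a*d - b*c.
a = -5, b = 1, c = -8, d = -9
a*d = -5 * -9 = 45
b*c = 1 * -8 = -8
det = 45 - -8 = 53

53


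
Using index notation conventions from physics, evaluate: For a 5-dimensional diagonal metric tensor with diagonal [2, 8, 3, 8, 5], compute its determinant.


For a diagonal metric, the determinant is the product of diagonal entries.
Diagonal entries: 2, 8, 3, 8, 5
det(g) = 2 * 8 * 3 * 8 * 5 = 1920

1920


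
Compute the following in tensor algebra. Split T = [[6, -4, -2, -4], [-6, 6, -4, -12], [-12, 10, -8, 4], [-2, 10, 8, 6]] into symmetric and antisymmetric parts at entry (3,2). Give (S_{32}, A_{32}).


T_{32} = 10
T_{23} = -4
S_{32} = (10 + -4)/2 = 6/2 = 3
A_{32} = (10 - -4)/2 = 14/2 = 7
Check: S + A = 3 + 7 = 10 = T_{32}.

(3, 7)


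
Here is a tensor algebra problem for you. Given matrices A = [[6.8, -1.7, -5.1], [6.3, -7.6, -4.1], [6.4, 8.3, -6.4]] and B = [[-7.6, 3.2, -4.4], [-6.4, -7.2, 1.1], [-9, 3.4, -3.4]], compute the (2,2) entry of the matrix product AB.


(AB)_{ij} = sum_k A_{ik} B_{kj}.
For i=2, j=2:
A_{21} * B_{12} = 6.3 * 3.2 = 20.16
A_{22} * B_{22} = -7.6 * -7.2 = 54.72
A_{23} * B_{32} = -4.1 * 3.4 = -13.94
Sum = 20.16 + 54.72 + -13.94 = 60.94

60.94


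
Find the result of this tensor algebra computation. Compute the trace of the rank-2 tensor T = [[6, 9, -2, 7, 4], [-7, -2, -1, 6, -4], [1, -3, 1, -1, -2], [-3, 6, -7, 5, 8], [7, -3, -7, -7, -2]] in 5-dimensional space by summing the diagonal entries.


The contraction (trace) of a rank-2 tensor is the sum of its diagonal elements.
Diagonal entries: A[1,1] = 6, A[2,2] = -2, A[3,3] = 1, A[4,4] = 5, A[5,5] = -2
Tr(A) = 6 + -2 + 1 + 5 + -2 = 8

8


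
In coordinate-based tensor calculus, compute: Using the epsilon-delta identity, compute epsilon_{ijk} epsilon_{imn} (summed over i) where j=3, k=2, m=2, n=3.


Using the identity: epsilon_{ijk} epsilon_{imn} = delta_{jm} delta_{kn} - delta_{jn} delta_{km}.
delta_{32} = 0
delta_{23} = 0
delta_{33} = 1
delta_{22} = 1
Result = 0 * 0 - 1 * 1 = 0 - 1 = -1

-1


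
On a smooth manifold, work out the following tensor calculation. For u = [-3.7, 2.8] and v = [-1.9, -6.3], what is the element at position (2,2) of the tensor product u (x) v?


The outer product entry T_{ij} = u_i * v_j.
We need i=2, j=2.
u_2 = 2.8, v_2 = -6.3
T_{2,2} = 2.8 * -6.3 = -17.64

-17.64


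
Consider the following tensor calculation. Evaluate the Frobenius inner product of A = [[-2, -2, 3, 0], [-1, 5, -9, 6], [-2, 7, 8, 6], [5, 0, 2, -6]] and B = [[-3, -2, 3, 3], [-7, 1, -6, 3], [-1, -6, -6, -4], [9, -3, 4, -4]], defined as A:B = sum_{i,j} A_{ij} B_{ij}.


A:B = sum over all i,j of A_{ij} * B_{ij}.
Row 1: -2*-3=6, -2*-2=4, 3*3=9, 0*3=0 => row sum = 19
Row 2: -1*-7=7, 5*1=5, -9*-6=54, 6*3=18 => row sum = 84
Row 3: -2*-1=2, 7*-6=-42, 8*-6=-48, 6*-4=-24 => row sum = -112
Row 4: 5*9=45, 0*-3=0, 2*4=8, -6*-4=24 => row sum = 77
Total = 19 + 84 + -112 + 77 = 68

68


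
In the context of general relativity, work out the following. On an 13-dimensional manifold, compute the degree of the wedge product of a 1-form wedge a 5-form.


The degree of a wedge product is the sum of the degrees of the individual forms.
Degrees: 1, 5
Total degree = 1 + 5 = 6

6


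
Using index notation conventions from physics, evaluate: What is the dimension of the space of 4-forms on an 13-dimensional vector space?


The dimension of the space of p-forms on an n-dimensional space is C(n, p).
n = 13, p = 4
C(13, 4) = 13! / (4! * 9!) = 715

715


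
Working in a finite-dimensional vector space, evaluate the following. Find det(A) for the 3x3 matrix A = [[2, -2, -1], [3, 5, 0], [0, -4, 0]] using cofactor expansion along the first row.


Expanding along the first row, det(A) = a11*M_11 - a12*M_12 + a13*M_13, where M_1j is the (1,j) minor.
Minor M_11 = 5*0 - 0*-4 = 0
Minor M_12 = 3*0 - 0*0 = 0
Minor M_13 = 3*-4 - 5*0 = -12
det = 2*(0) - -2*(0) + -1*(-12)
    = 0 - 0 + 12
    = 12

12


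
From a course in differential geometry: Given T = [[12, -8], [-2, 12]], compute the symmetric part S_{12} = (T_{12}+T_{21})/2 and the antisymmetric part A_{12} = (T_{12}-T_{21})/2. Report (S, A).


T_{12} = -8
T_{21} = -2
S_{12} = (-8 + -2)/2 = -10/2 = -5
A_{12} = (-8 - -2)/2 = -6/2 = -3
Check: S + A = -5 + -3 = -8 = T_{12}.

(-5, -3)


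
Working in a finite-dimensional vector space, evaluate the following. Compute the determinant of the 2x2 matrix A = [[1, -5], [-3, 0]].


For a 2x2 matrix [[a, b], [c, d]], det = a*d - b*c.
a = 1, b = -5, c = -3, d = 0
a*d = 1 * 0 = 0
b*c = -5 * -3 = 15
det = 0 - 15 = -15

-15


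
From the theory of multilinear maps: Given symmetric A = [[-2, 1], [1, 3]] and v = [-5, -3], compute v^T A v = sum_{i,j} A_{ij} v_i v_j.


First compute Av:
(Av)_1 = -2*-5 + 1*-3 = 7
(Av)_2 = 1*-5 + 3*-3 = -14
Av = [7, -14]
Then v^T (Av) = -5*7 + -3*-14
= -35 + 42 = 7

7


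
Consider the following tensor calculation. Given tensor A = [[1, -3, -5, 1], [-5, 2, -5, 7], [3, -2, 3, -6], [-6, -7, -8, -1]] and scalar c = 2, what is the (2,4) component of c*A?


Scalar multiplication: (cA)_{ij} = c * A_{ij}.
c = 2
A_{24} = 7
(cA)_{24} = 2 * 7 = 14

14


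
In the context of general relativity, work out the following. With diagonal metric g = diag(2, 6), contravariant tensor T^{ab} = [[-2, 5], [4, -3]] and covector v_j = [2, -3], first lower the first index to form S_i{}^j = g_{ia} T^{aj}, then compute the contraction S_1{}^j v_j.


Step 1: lower the first index. For a diagonal metric, g_{ia} T^{aj} = g_{ii} T^{ij} (no sum on i).
g_{11} = 2
S_1{}^1 = 2 * T^{11} = 2 * -2 = -4
S_1{}^2 = 2 * T^{12} = 2 * 5 = 10
Step 2: contract S_1{}^j with v_j.
S_1{}^1 * v_1 = -4 * 2 = -8
S_1{}^2 * v_2 = 10 * -3 = -30
Result = -8 + -30 = -38

-38


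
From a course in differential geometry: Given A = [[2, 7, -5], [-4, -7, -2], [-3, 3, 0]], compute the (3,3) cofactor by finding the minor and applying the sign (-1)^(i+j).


To find cofactor C_{33}, delete row 3 and column 3.
The resulting 2x2 submatrix is: [[2, 7], [-4, -7]]
Minor M_{33} = 2*-7 - 7*-4
  = -14 - -28 = 14
Sign = (-1)^(3+3) = (-1)^6 = 1
Cofactor C_{33} = 1 * 14 = 14

14


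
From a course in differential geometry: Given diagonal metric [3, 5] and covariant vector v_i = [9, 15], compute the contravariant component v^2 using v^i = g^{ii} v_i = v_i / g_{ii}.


To raise an index with a diagonal metric: v^i = v_i / g_{ii}.
For index 2: v_2 = 15, g_{22} = 5
v^2 = 15 / 5 = 3

3


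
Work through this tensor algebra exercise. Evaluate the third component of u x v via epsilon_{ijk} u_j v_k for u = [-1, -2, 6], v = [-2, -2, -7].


(u x v)_3 = sum_{j,k} epsilon_{3jk} u_j v_k. Only permutations of (1,2,3) contribute; the two non-zero terms are:
eps_{312} u_1 v_2 = 1 * -1 * -2 = 2
eps_{321} u_2 v_1 = -1 * -2 * -2 = -4
(u x v)_3 = -2

-2


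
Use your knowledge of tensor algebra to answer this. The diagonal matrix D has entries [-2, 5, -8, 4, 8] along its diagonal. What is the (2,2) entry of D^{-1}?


For a diagonal matrix, the inverse has entries (D^{-1})_{ii} = 1/d_{ii}.
The diagonal entries are: d_{11} = -2, d_{22} = 5, d_{33} = -8, d_{44} = 4, d_{55} = 8
We need (D^{-1})_{22} = 1/d_{22} = 1/5 = 1/5

1/5


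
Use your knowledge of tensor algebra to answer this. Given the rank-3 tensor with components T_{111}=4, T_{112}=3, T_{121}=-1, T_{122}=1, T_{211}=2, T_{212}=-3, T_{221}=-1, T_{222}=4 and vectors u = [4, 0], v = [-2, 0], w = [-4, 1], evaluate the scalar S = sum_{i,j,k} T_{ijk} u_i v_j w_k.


S = sum over i,j,k of T_{ijk} u_i v_j w_k. Expanding all 8 terms:
T_{111}*u_1*v_1*w_1 = 4*4*-2*-4 = 128  (running total: 128)
T_{112}*u_1*v_1*w_2 = 3*4*-2*1 = -24  (running total: 104)
T_{121}*u_1*v_2*w_1 = -1*4*0*-4 = 0  (running total: 104)
T_{122}*u_1*v_2*w_2 = 1*4*0*1 = 0  (running total: 104)
T_{211}*u_2*v_1*w_1 = 2*0*-2*-4 = 0  (running total: 104)
T_{212}*u_2*v_1*w_2 = -3*0*-2*1 = 0  (running total: 104)
T_{221}*u_2*v_2*w_1 = -1*0*0*-4 = 0  (running total: 104)
T_{222}*u_2*v_2*w_2 = 4*0*0*1 = 0  (running total: 104)
S = 104

104


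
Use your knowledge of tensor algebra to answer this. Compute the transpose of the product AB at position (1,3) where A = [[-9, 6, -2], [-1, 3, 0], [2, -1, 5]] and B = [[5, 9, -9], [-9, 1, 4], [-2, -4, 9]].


(AB)^T_{ij} = (AB)_{ji} = sum_k A_{jk} B_{ki}.
For i=1, j=3 we need (AB)_{31}:
A_{31} * B_{11} = 2 * 5 = 10
A_{32} * B_{21} = -1 * -9 = 9
A_{33} * B_{31} = 5 * -2 = -10
Sum = 10 + 9 + -10 = 9

9


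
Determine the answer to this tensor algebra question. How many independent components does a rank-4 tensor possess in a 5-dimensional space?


The number of components of a rank-r tensor in d dimensions is d^r.
Here d = 5 and r = 4.
5^4 = 625

625


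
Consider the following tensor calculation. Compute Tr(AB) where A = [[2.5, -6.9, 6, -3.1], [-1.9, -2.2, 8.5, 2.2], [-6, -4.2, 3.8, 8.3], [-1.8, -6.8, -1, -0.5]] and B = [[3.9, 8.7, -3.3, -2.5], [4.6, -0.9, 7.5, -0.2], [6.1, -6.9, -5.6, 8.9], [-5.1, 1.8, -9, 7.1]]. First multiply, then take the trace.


Tr(AB) = sum_i (AB)_{ii} where (AB)_{ii} = sum_k A_{ik} B_{ki}.
(AB)_{11} = 2.5*3.9 + -6.9*4.6 + 6*6.1 + -3.1*-5.1 = 30.42
(AB)_{22} = -1.9*8.7 + -2.2*-0.9 + 8.5*-6.9 + 2.2*1.8 = -69.24
(AB)_{33} = -6*-3.3 + -4.2*7.5 + 3.8*-5.6 + 8.3*-9 = -107.68
(AB)_{44} = -1.8*-2.5 + -6.8*-0.2 + -1*8.9 + -0.5*7.1 = -6.59
Tr(AB) = 30.42 + -69.24 + -107.68 + -6.59 = -153.09

-153.09


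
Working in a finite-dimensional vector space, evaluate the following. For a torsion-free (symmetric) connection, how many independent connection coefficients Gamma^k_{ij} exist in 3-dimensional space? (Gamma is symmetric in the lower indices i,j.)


Christoffel symbols Gamma^k_{ij} are symmetric in i,j, so there are d * d(d+1)/2 independent symbols.
d = 3
d(d+1)/2 = 3 * 4 / 2 = 6
Total = 3 * 6 = 18

18


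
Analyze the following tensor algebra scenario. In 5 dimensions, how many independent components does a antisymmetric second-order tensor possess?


A antisymmetric rank-2 tensor in d dimensions has d(d-1)/2 independent components.
d = 5
d(d-1)/2 = 5 * 4 / 2 = 20 / 2 = 10

10
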